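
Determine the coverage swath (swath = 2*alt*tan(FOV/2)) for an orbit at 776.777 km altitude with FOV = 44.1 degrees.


FOV = 44.1 deg = 0.7696902 rad
swath = 2 * alt * tan(FOV/2) = 2 * 776.777 * tan(0.3848451)
swath = 2 * 776.777 * 0.4050417
swath = 629.2542 km

629.2542 km


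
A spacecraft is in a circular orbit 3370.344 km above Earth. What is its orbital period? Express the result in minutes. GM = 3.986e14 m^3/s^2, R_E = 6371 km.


r = 9741.3440 km = 9.741344e+06 m
T = 2*pi*sqrt(r^3/mu) = 2*pi*sqrt(9.2439298e+20 / 3.986e14)
T = 9568.4048 s = 159.4734 min

159.4734 minutes


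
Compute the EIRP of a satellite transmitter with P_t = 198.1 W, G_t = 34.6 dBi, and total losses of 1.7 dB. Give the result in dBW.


Pt = 198.1 W = 22.9688 dBW
EIRP = Pt_dBW + Gt - losses = 22.9688 + 34.6 - 1.7 = 55.8688 dBW

55.8688 dBW


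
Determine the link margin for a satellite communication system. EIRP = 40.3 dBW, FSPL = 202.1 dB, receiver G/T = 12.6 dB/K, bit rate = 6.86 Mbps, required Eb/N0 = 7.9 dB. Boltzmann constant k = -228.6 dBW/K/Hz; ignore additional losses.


C/N0 = EIRP - FSPL + G/T - k = 40.3 - 202.1 + 12.6 - (-228.6)
C/N0 = 79.4000 dB-Hz
R_b = 6.86 Mbps = 6.86e+06 bps -> 10*log10(R_b) = 68.3632 dB-Hz
Eb/N0 = C/N0 - 10*log10(R_b) = 79.4000 - 68.3632 = 11.0368 dB
Margin = Eb/N0 - Eb/N0_req = 11.0368 - 7.9 = 3.1368 dB (link closes)

3.1368 dB


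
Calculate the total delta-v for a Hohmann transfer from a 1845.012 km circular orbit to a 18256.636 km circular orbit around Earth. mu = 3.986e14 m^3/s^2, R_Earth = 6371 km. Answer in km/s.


r1 = 8216.0120 km = 8.216012e+06 m
r2 = 24627.6360 km = 2.4627636e+07 m
dv1 = sqrt(mu/r1)*(sqrt(2*r2/(r1+r2)) - 1) = 1564.5261 m/s
dv2 = sqrt(mu/r2)*(1 - sqrt(2*r1/(r1+r2))) = 1177.4458 m/s
total dv = |dv1| + |dv2| = 1564.5261 + 1177.4458 = 2741.9719 m/s = 2.7420 km/s

2.7420 km/s


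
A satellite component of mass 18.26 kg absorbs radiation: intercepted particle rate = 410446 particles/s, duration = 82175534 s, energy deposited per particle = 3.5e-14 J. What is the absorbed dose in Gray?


Total energy deposited = rate * time * E_per
  = 410446 * 82175534 * 3.5e-14 = 1.1805 J
Dose = E_total / mass = 1.1805 / 18.26
Dose = 0.0646496 Gy

0.0646 Gy


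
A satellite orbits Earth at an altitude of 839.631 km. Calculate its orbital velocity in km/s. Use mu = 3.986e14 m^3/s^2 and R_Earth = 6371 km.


r = R_E + alt = 6371.0 + 839.631 = 7210.6310 km = 7.210631e+06 m
v = sqrt(mu/r) = sqrt(3.986e14 / 7.210631e+06) = 7435.0178 m/s = 7.4350 km/s

7.4350 km/s


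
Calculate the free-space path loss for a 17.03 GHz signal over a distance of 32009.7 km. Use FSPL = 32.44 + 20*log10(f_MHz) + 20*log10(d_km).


f = 17.03 GHz = 17030.0000 MHz
d = 32009.7 km
FSPL = 32.44 + 20*log10(17030.0000) + 20*log10(32009.7)
FSPL = 32.44 + 84.6243 + 90.1056
FSPL = 207.1699 dB

207.1699 dB


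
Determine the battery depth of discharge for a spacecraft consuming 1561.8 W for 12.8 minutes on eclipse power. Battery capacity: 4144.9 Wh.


E_used = P * t / 60 = 1561.8 * 12.8 / 60 = 333.1840 Wh
DOD = E_used / E_total * 100 = 333.1840 / 4144.9 * 100
DOD = 8.0384 %

8.0384 %


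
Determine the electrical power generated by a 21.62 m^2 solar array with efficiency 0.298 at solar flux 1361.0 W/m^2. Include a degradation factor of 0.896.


P = area * eta * S * degradation
P = 21.62 * 0.298 * 1361.0 * 0.896
P = 7856.6623 W

7856.6623 W


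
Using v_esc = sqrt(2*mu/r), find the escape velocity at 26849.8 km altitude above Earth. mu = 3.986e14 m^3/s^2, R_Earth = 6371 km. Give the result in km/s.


r = 6371.0 + 26849.8 = 33220.8000 km = 3.32208e+07 m
v_esc = sqrt(2*mu/r) = sqrt(2*3.986e14 / 3.32208e+07)
v_esc = 4898.6747 m/s = 4.8987 km/s

4.8987 km/s


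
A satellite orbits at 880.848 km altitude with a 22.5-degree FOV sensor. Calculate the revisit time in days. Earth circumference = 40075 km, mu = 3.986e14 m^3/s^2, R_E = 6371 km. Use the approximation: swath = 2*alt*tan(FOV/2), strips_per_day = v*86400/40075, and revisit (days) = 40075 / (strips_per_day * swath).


swath = 2*880.848*tan(0.1963495) = 350.4231 km
v = sqrt(mu/r) = 7413.8586 m/s = 7.4139 km/s
strips/day = v*86400/40075 = 7.4139*86400/40075 = 15.9840
coverage/day = strips * swath = 15.9840 * 350.4231 = 5601.1508 km
revisit = 40075 / 5601.1508 = 7.1548 days

7.1548 days


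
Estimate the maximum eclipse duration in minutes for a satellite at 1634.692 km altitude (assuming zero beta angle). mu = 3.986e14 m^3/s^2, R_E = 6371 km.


r = 8005.6920 km
T = 118.8114 min
Eclipse fraction = arcsin(R_E/r)/pi = arcsin(6371.0000/8005.6920)/pi
= arcsin(0.7958088)/pi = 0.292954
Eclipse duration = 0.292954 * 118.8114 = 34.8063 min

34.8063 minutes


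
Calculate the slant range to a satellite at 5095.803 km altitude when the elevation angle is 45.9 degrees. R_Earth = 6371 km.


h = 5095.803 km, el = 45.9 deg
d = -R_E*sin(el) + sqrt((R_E*sin(el))^2 + 2*R_E*h + h^2)
d = -6371.0000*sin(0.8011061) + sqrt((6371.0000*0.7181263)^2 + 2*6371.0000*5095.803 + 5095.803^2)
d = 5999.7985 km

5999.7985 km


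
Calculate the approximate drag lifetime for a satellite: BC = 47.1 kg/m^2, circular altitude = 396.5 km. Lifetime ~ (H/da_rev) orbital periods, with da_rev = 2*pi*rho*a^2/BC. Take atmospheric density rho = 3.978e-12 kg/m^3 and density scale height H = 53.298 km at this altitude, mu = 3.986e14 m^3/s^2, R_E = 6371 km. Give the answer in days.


a = R_E + alt = 6767.5000 km = 6.7675e+06 m
da_rev = 2*pi*rho*a^2/BC = 2*pi*3.978e-12*(6.7675e+06)^2/47.1 = 24.304141 m per revolution
N = H/da_rev = 53298.0000 m / 24.304141 m = 2192.9597 revolutions
P = 2*pi*sqrt(a^3/mu) = 5540.5594 s
lifetime = N*P = 2192.9597 * 5540.5594 = 1.2150223e+07 s = 140.6276 days

140.6276 days


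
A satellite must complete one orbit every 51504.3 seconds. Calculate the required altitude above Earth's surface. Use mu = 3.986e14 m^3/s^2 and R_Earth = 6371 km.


T = 51504.3 s
r = (mu*T^2/(4*pi^2))^(1/3) = (3.986e14 * 51504.3^2 / (4*pi^2))^(1/3)
r = 2.9919535e+07 m = 29919.5354 km
alt = r - R_E = 29919.5354 - 6371 = 23548.5354 km

23548.5354 km


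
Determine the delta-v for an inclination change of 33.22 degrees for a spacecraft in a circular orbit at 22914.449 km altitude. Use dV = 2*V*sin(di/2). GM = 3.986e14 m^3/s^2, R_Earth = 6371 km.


r = 29285.4490 km = 2.9285449e+07 m
V = sqrt(mu/r) = 3689.2892 m/s
di = 33.22 deg = 0.5797984 rad
dV = 2*V*sin(di/2) = 2*3689.2892*sin(0.2898992)
dV = 2109.2081 m/s = 2.1092 km/s

2.1092 km/s


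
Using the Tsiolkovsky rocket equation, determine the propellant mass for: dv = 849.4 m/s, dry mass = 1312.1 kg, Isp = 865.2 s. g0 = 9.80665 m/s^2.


ve = Isp * g0 = 865.2 * 9.80665 = 8484.713580 m/s
mass ratio = exp(dv/ve) = exp(849.4/8484.713580) = 1.10529188
m_prop = m_dry * (mr - 1) = 1312.1 * (1.10529188 - 1)
m_prop = 138.1535 kg

138.1535 kg


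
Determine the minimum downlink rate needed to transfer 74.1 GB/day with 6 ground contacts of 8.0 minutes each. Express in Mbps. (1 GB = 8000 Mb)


total contact time = 6 * 8.0 * 60 = 2880.0000 s
data = 74.1 GB = 592800.0000 Mb
rate = 592800.0000 / 2880.0000 = 205.8333 Mbps

205.8333 Mbps


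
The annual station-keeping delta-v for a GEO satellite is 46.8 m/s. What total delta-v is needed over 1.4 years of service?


dV = rate * years = 46.8 * 1.4
dV = 65.5200 m/s

65.5200 m/s


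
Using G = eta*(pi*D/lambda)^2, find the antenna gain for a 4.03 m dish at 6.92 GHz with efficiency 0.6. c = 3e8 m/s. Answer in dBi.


lambda = c/f = 3e8 / 6.92e+09 = 0.0433526 m
G = eta*(pi*D/lambda)^2 = 0.6*(pi*4.03/0.0433526)^2
G = 51171.8087 (linear)
G = 10*log10(51171.8087) = 47.0903 dBi

47.0903 dBi


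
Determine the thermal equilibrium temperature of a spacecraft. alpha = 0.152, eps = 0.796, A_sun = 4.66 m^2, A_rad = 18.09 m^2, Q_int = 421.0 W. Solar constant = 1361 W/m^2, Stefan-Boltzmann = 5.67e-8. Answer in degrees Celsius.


Numerator = alpha*S*A_sun + Q_int = 0.152*1361*4.66 + 421.0 = 1385.0235 W
Denominator = eps*sigma*A_rad = 0.796*5.67e-8*18.09 = 8.1645959e-07 W/K^4
T^4 = 1.6963773e+09 K^4
T = 202.9461 K = -70.2039 C

-70.2039 degrees Celsius


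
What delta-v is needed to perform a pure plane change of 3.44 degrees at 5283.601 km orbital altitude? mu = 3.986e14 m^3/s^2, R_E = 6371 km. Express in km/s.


r = 11654.6010 km = 1.1654601e+07 m
V = sqrt(mu/r) = 5848.1694 m/s
di = 3.44 deg = 0.06003933 rad
dV = 2*V*sin(di/2) = 2*5848.1694*sin(0.03001966)
dV = 351.0674 m/s = 0.3510674 km/s

0.3511 km/s


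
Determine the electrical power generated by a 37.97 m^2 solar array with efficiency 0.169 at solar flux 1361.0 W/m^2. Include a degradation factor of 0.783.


P = area * eta * S * degradation
P = 37.97 * 0.169 * 1361.0 * 0.783
P = 6838.2849 W

6838.2849 W


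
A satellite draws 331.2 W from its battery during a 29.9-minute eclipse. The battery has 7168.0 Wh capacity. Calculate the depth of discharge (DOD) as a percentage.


E_used = P * t / 60 = 331.2 * 29.9 / 60 = 165.0480 Wh
DOD = E_used / E_total * 100 = 165.0480 / 7168.0 * 100
DOD = 2.3026 %

2.3026 %


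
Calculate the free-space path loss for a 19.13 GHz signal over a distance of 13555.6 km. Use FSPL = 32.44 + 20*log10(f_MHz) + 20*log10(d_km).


f = 19.13 GHz = 19130.0000 MHz
d = 13555.6 km
FSPL = 32.44 + 20*log10(19130.0000) + 20*log10(13555.6)
FSPL = 32.44 + 85.6343 + 82.6424
FSPL = 200.7167 dB

200.7167 dB


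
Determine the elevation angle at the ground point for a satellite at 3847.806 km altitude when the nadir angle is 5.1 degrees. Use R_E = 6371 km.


r = R_E + alt = 10218.8060 km
Law of sines in the satellite / Earth-center / ground-point triangle:
  sin(nadir)/R_E = sin(90 + el)/r  =>  cos(el) = (r/R_E)*sin(nadir)
cos(el) = (10218.8060 / 6371.0000) * sin(5.1 deg) = 0.1425826
el = arccos(0.1425826) = 81.8027 deg
(Earth-central angle = 90 - nadir - el = 3.0973 deg)

81.8027 degrees


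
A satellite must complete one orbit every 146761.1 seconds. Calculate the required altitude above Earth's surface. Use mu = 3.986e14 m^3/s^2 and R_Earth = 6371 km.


T = 146761.1 s
r = (mu*T^2/(4*pi^2))^(1/3) = (3.986e14 * 146761.1^2 / (4*pi^2))^(1/3)
r = 6.0135809e+07 m = 60135.8090 km
alt = r - R_E = 60135.8090 - 6371 = 53764.8090 km

53764.8090 km


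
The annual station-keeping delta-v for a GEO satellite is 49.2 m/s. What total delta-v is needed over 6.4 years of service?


dV = rate * years = 49.2 * 6.4
dV = 314.8800 m/s

314.8800 m/s


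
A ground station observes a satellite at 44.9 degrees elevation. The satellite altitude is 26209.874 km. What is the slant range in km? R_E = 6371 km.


h = 26209.874 km, el = 44.9 deg
d = -R_E*sin(el) + sqrt((R_E*sin(el))^2 + 2*R_E*h + h^2)
d = -6371.0000*sin(0.7836528) + sqrt((6371.0000*0.7058716)^2 + 2*6371.0000*26209.874 + 26209.874^2)
d = 27769.7125 km

27769.7125 km


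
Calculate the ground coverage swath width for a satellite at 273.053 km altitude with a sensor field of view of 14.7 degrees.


FOV = 14.7 deg = 0.2565634 rad
swath = 2 * alt * tan(FOV/2) = 2 * 273.053 * tan(0.1282817)
swath = 2 * 273.053 * 0.12899
swath = 70.4422 km

70.4422 km


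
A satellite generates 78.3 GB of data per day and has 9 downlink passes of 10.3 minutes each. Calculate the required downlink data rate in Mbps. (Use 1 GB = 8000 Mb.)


total contact time = 9 * 10.3 * 60 = 5562.0000 s
data = 78.3 GB = 626400.0000 Mb
rate = 626400.0000 / 5562.0000 = 112.6214 Mbps

112.6214 Mbps


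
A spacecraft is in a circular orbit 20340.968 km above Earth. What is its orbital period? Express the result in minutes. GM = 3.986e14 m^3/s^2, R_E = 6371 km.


r = 26711.9680 km = 2.6711968e+07 m
T = 2*pi*sqrt(r^3/mu) = 2*pi*sqrt(1.905977e+22 / 3.986e14)
T = 43448.0260 s = 724.1338 min

724.1338 minutes


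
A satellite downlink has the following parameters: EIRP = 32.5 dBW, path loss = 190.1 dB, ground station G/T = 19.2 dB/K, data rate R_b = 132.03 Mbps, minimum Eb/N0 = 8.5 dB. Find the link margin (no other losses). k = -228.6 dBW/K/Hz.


C/N0 = EIRP - FSPL + G/T - k = 32.5 - 190.1 + 19.2 - (-228.6)
C/N0 = 90.2000 dB-Hz
R_b = 132.03 Mbps = 1.3203e+08 bps -> 10*log10(R_b) = 81.2067 dB-Hz
Eb/N0 = C/N0 - 10*log10(R_b) = 90.2000 - 81.2067 = 8.9933 dB
Margin = Eb/N0 - Eb/N0_req = 8.9933 - 8.5 = 0.4932738 dB (link closes)

0.4933 dB


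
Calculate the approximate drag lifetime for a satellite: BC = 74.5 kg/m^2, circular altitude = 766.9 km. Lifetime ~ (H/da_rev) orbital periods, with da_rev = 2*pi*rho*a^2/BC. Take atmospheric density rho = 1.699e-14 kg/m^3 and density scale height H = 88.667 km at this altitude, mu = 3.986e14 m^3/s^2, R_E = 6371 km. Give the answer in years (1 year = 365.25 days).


a = R_E + alt = 7137.9000 km = 7.1379e+06 m
da_rev = 2*pi*rho*a^2/BC = 2*pi*1.699e-14*(7.1379e+06)^2/74.5 = 0.0730058889 m per revolution
N = H/da_rev = 88667.0000 m / 0.0730058889 m = 1.2145185e+06 revolutions
P = 2*pi*sqrt(a^3/mu) = 6001.5981 s
lifetime = N*P = 1.2145185e+06 * 6001.5981 = 7.2890517e+09 s = 84364.0245 days
years = 84364.0245 / 365.25 = 230.9761 years

230.9761 years


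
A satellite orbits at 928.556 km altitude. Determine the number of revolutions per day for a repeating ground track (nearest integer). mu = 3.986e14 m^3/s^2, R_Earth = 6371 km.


r = 7.299556e+06 m
T = 2*pi*sqrt(r^3/mu) = 6206.6305 s = 103.4438 min
revs/day = 1440 / 103.4438 = 13.9206
Rounded: 14 revolutions per day

14 revolutions per day


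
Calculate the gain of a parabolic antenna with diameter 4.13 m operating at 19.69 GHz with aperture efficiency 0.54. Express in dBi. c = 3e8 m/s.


lambda = c/f = 3e8 / 1.969e+10 = 0.01523616 m
G = eta*(pi*D/lambda)^2 = 0.54*(pi*4.13/0.01523616)^2
G = 391599.8632 (linear)
G = 10*log10(391599.8632) = 55.9284 dBi

55.9284 dBi


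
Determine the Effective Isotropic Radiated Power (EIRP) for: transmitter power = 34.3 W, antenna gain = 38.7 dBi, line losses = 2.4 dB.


Pt = 34.3 W = 15.3529 dBW
EIRP = Pt_dBW + Gt - losses = 15.3529 + 38.7 - 2.4 = 51.6529 dBW

51.6529 dBW


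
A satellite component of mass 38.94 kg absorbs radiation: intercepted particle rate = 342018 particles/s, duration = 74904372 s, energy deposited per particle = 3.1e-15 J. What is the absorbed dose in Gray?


Total energy deposited = rate * time * E_per
  = 342018 * 74904372 * 3.1e-15 = 0.07941779 J
Dose = E_total / mass = 0.07941779 / 38.94
Dose = 0.002039491 Gy

0.0020 Gy


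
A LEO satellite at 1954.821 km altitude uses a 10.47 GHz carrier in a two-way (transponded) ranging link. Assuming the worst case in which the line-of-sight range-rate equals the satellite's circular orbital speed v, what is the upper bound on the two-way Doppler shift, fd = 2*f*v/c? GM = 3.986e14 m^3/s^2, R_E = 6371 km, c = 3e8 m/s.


r = 8.325821e+06 m
v = sqrt(mu/r) = 6919.1877 m/s (worst-case radial velocity)
f = 10.47 GHz = 1.047e+10 Hz
fd = 2*f*v/c = 2*1.047e+10*6919.1877/3.0e+08
fd = 482959.3018 Hz

482959.3018 Hz


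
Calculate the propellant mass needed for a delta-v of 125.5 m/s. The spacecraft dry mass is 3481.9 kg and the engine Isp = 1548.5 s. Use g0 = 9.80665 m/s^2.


ve = Isp * g0 = 1548.5 * 9.80665 = 15185.597525 m/s
mass ratio = exp(dv/ve) = exp(125.5/15185.597525) = 1.00829865
m_prop = m_dry * (mr - 1) = 3481.9 * (1.00829865 - 1)
m_prop = 28.8951 kg

28.8951 kg


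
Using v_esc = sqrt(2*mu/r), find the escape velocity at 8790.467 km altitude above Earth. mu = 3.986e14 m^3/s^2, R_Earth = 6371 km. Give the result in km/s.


r = 6371.0 + 8790.467 = 15161.4670 km = 1.5161467e+07 m
v_esc = sqrt(2*mu/r) = sqrt(2*3.986e14 / 1.5161467e+07)
v_esc = 7251.2526 m/s = 7.2513 km/s

7.2513 km/s


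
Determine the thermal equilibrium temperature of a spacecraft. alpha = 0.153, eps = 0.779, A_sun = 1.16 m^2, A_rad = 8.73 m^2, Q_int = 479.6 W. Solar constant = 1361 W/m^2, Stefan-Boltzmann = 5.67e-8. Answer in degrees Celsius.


Numerator = alpha*S*A_sun + Q_int = 0.153*1361*1.16 + 479.6 = 721.1503 W
Denominator = eps*sigma*A_rad = 0.779*5.67e-8*8.73 = 3.8559799e-07 W/K^4
T^4 = 1.8702128e+09 K^4
T = 207.9566 K = -65.1934 C

-65.1934 degrees Celsius


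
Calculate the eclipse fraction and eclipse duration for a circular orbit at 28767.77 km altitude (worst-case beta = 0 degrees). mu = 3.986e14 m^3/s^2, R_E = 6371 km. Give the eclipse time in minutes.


r = 35138.7700 km
T = 1092.5462 min
Eclipse fraction = arcsin(R_E/r)/pi = arcsin(6371.0000/35138.7700)/pi
= arcsin(0.1813097)/pi = 0.05803364
Eclipse duration = 0.05803364 * 1092.5462 = 63.4044 min

63.4044 minutes


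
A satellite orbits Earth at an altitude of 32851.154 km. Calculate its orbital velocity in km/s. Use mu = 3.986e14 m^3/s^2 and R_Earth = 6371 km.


r = R_E + alt = 6371.0 + 32851.154 = 39222.1540 km = 3.9222154e+07 m
v = sqrt(mu/r) = sqrt(3.986e14 / 3.9222154e+07) = 3187.8871 m/s = 3.1879 km/s

3.1879 km/s


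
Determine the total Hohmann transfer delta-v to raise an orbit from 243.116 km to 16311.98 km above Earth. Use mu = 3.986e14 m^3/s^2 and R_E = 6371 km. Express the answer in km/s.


r1 = 6614.1160 km = 6.614116e+06 m
r2 = 22682.9800 km = 2.268298e+07 m
dv1 = sqrt(mu/r1)*(sqrt(2*r2/(r1+r2)) - 1) = 1897.1300 m/s
dv2 = sqrt(mu/r2)*(1 - sqrt(2*r1/(r1+r2))) = 1375.1664 m/s
total dv = |dv1| + |dv2| = 1897.1300 + 1375.1664 = 3272.2964 m/s = 3.2723 km/s

3.2723 km/s


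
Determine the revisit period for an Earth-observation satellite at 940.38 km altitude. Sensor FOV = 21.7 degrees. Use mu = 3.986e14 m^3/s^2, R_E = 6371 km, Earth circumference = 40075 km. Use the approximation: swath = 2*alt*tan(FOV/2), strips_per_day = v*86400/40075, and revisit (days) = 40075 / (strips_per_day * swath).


swath = 2*940.38*tan(0.1893682) = 360.4754 km
v = sqrt(mu/r) = 7383.6137 m/s = 7.3836 km/s
strips/day = v*86400/40075 = 7.3836*86400/40075 = 15.9188
coverage/day = strips * swath = 15.9188 * 360.4754 = 5738.3213 km
revisit = 40075 / 5738.3213 = 6.9837 days

6.9837 days


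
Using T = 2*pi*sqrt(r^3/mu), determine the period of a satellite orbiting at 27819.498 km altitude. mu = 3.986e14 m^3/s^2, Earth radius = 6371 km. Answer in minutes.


r = 34190.4980 km = 3.4190498e+07 m
T = 2*pi*sqrt(r^3/mu) = 2*pi*sqrt(3.9968356e+22 / 3.986e14)
T = 62917.1962 s = 1048.6199 min

1048.6199 minutes


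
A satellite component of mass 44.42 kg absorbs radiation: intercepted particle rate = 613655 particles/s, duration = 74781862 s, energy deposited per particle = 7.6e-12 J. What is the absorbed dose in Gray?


Total energy deposited = rate * time * E_per
  = 613655 * 74781862 * 7.6e-12 = 348.7660 J
Dose = E_total / mass = 348.7660 / 44.42
Dose = 7.8516 Gy

7.8516 Gy


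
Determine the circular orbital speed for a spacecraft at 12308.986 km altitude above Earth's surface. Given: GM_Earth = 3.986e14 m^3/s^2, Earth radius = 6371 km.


r = R_E + alt = 6371.0 + 12308.986 = 18679.9860 km = 1.8679986e+07 m
v = sqrt(mu/r) = sqrt(3.986e14 / 1.8679986e+07) = 4619.3447 m/s = 4.6193 km/s

4.6193 km/s


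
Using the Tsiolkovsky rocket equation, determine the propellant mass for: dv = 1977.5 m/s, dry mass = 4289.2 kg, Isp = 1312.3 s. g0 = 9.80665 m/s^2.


ve = Isp * g0 = 1312.3 * 9.80665 = 12869.266795 m/s
mass ratio = exp(dv/ve) = exp(1977.5/12869.266795) = 1.16609511
m_prop = m_dry * (mr - 1) = 4289.2 * (1.16609511 - 1)
m_prop = 712.4152 kg

712.4152 kg


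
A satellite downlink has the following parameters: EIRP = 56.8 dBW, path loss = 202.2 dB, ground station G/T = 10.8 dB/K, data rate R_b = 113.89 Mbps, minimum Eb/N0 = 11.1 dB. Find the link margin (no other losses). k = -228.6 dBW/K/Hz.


C/N0 = EIRP - FSPL + G/T - k = 56.8 - 202.2 + 10.8 - (-228.6)
C/N0 = 94.0000 dB-Hz
R_b = 113.89 Mbps = 1.1389e+08 bps -> 10*log10(R_b) = 80.5649 dB-Hz
Eb/N0 = C/N0 - 10*log10(R_b) = 94.0000 - 80.5649 = 13.4351 dB
Margin = Eb/N0 - Eb/N0_req = 13.4351 - 11.1 = 2.3351 dB (link closes)

2.3351 dB


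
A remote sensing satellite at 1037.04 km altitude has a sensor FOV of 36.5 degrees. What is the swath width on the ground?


FOV = 36.5 deg = 0.6370452 rad
swath = 2 * alt * tan(FOV/2) = 2 * 1037.04 * tan(0.3185226)
swath = 2 * 1037.04 * 0.3297505
swath = 683.9290 km

683.9290 km


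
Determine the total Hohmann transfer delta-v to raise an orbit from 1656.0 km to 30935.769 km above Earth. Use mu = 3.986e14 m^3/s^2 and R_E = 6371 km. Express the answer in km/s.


r1 = 8027.0000 km = 8.027e+06 m
r2 = 37306.7690 km = 3.7306769e+07 m
dv1 = sqrt(mu/r1)*(sqrt(2*r2/(r1+r2)) - 1) = 1993.6462 m/s
dv2 = sqrt(mu/r2)*(1 - sqrt(2*r1/(r1+r2))) = 1323.5373 m/s
total dv = |dv1| + |dv2| = 1993.6462 + 1323.5373 = 3317.1834 m/s = 3.3172 km/s

3.3172 km/s


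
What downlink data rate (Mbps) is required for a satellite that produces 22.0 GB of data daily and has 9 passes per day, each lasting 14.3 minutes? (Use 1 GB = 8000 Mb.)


total contact time = 9 * 14.3 * 60 = 7722.0000 s
data = 22.0 GB = 176000.0000 Mb
rate = 176000.0000 / 7722.0000 = 22.7920 Mbps

22.7920 Mbps


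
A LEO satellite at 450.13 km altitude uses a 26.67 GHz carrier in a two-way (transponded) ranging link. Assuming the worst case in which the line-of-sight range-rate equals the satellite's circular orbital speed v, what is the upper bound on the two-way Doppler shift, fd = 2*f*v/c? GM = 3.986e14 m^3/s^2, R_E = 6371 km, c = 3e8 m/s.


r = 6.82113e+06 m
v = sqrt(mu/r) = 7644.3486 m/s (worst-case radial velocity)
f = 26.67 GHz = 2.667e+10 Hz
fd = 2*f*v/c = 2*2.667e+10*7644.3486/3.0e+08
fd = 1.3591652e+06 Hz

1.3592e+06 Hz


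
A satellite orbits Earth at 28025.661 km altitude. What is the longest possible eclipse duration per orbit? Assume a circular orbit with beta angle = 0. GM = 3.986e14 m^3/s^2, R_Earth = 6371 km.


r = 34396.6610 km
T = 1058.1187 min
Eclipse fraction = arcsin(R_E/r)/pi = arcsin(6371.0000/34396.6610)/pi
= arcsin(0.1852215)/pi = 0.05930025
Eclipse duration = 0.05930025 * 1058.1187 = 62.7467 min

62.7467 minutes


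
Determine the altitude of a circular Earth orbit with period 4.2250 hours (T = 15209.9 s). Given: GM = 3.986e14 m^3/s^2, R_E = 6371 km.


T = 15209.9 s
r = (mu*T^2/(4*pi^2))^(1/3) = (3.986e14 * 15209.9^2 / (4*pi^2))^(1/3)
r = 1.3268141e+07 m = 13268.1414 km
alt = r - R_E = 13268.1414 - 6371 = 6897.1414 km

6897.1414 km


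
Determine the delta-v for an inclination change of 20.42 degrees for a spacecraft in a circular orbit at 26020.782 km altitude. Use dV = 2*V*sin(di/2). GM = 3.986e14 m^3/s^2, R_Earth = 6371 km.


r = 32391.7820 km = 3.2391782e+07 m
V = sqrt(mu/r) = 3507.9325 m/s
di = 20.42 deg = 0.3563962 rad
dV = 2*V*sin(di/2) = 2*3507.9325*sin(0.1781981)
dV = 1243.6078 m/s = 1.2436 km/s

1.2436 km/s


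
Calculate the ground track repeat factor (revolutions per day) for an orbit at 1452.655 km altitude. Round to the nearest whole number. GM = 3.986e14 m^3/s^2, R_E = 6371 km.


r = 7.823655e+06 m
T = 2*pi*sqrt(r^3/mu) = 6886.9314 s = 114.7822 min
revs/day = 1440 / 114.7822 = 12.5455
Rounded: 13 revolutions per day

13 revolutions per day


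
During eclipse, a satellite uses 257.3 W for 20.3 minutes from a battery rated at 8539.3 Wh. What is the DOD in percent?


E_used = P * t / 60 = 257.3 * 20.3 / 60 = 87.0532 Wh
DOD = E_used / E_total * 100 = 87.0532 / 8539.3 * 100
DOD = 1.0194 %

1.0194 %


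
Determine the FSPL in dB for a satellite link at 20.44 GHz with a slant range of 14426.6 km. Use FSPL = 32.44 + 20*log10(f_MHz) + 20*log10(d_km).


f = 20.44 GHz = 20440.0000 MHz
d = 14426.6 km
FSPL = 32.44 + 20*log10(20440.0000) + 20*log10(14426.6)
FSPL = 32.44 + 86.2096 + 83.1833
FSPL = 201.8329 dB

201.8329 dB


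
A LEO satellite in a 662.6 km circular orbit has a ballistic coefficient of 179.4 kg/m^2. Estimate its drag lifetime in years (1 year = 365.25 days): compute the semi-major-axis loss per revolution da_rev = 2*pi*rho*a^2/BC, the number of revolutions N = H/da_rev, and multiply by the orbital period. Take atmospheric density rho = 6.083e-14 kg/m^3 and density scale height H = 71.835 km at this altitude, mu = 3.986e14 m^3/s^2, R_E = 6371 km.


a = R_E + alt = 7033.6000 km = 7.0336e+06 m
da_rev = 2*pi*rho*a^2/BC = 2*pi*6.083e-14*(7.0336e+06)^2/179.4 = 0.105397565 m per revolution
N = H/da_rev = 71835.0000 m / 0.105397565 m = 681562.2331 revolutions
P = 2*pi*sqrt(a^3/mu) = 5870.5355 s
lifetime = N*P = 681562.2331 * 5870.5355 = 4.0011353e+09 s = 46309.4364 days
years = 46309.4364 / 365.25 = 126.7883 years

126.7883 years


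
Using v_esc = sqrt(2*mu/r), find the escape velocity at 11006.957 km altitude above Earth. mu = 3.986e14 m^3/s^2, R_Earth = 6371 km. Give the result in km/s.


r = 6371.0 + 11006.957 = 17377.9570 km = 1.7377957e+07 m
v_esc = sqrt(2*mu/r) = sqrt(2*3.986e14 / 1.7377957e+07)
v_esc = 6773.0501 m/s = 6.7731 km/s

6.7731 km/s


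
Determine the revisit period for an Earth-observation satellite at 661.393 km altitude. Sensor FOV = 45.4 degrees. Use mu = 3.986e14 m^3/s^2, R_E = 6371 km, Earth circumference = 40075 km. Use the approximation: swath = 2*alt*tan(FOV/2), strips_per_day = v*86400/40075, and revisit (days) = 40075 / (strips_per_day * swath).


swath = 2*661.393*tan(0.3961897) = 553.3334 km
v = sqrt(mu/r) = 7528.6495 m/s = 7.5286 km/s
strips/day = v*86400/40075 = 7.5286*86400/40075 = 16.2314
coverage/day = strips * swath = 16.2314 * 553.3334 = 8981.4024 km
revisit = 40075 / 8981.4024 = 4.4620 days

4.4620 days


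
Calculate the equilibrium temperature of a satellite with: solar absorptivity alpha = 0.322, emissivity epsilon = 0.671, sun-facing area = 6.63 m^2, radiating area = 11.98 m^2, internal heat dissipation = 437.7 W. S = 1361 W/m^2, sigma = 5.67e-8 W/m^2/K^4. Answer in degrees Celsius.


Numerator = alpha*S*A_sun + Q_int = 0.322*1361*6.63 + 437.7 = 3343.2445 W
Denominator = eps*sigma*A_rad = 0.671*5.67e-8*11.98 = 4.5578749e-07 W/K^4
T^4 = 7.3350949e+09 K^4
T = 292.6520 K = 19.5020 C

19.5020 degrees Celsius


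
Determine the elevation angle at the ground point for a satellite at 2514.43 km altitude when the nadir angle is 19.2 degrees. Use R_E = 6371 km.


r = R_E + alt = 8885.4300 km
Law of sines in the satellite / Earth-center / ground-point triangle:
  sin(nadir)/R_E = sin(90 + el)/r  =>  cos(el) = (r/R_E)*sin(nadir)
cos(el) = (8885.4300 / 6371.0000) * sin(19.2 deg) = 0.4586598
el = arccos(0.4586598) = 62.6993 deg
(Earth-central angle = 90 - nadir - el = 8.1007 deg)

62.6993 degrees


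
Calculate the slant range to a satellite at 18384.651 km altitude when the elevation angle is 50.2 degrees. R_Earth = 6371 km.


h = 18384.651 km, el = 50.2 deg
d = -R_E*sin(el) + sqrt((R_E*sin(el))^2 + 2*R_E*h + h^2)
d = -6371.0000*sin(0.8761553) + sqrt((6371.0000*0.7682835)^2 + 2*6371.0000*18384.651 + 18384.651^2)
d = 19522.6988 km

19522.6988 km


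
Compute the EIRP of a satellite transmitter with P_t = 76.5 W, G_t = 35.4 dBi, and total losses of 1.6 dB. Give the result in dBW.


Pt = 76.5 W = 18.8366 dBW
EIRP = Pt_dBW + Gt - losses = 18.8366 + 35.4 - 1.6 = 52.6366 dBW

52.6366 dBW


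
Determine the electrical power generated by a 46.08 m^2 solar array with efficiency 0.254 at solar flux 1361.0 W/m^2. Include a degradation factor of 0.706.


P = area * eta * S * degradation
P = 46.08 * 0.254 * 1361.0 * 0.706
P = 11246.2831 W

11246.2831 W


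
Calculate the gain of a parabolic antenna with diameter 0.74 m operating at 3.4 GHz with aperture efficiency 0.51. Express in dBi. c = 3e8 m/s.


lambda = c/f = 3e8 / 3.4e+09 = 0.08823529 m
G = eta*(pi*D/lambda)^2 = 0.51*(pi*0.74/0.08823529)^2
G = 354.0370 (linear)
G = 10*log10(354.0370) = 25.4905 dBi

25.4905 dBi


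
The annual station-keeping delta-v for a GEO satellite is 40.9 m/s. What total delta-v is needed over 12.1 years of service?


dV = rate * years = 40.9 * 12.1
dV = 494.8900 m/s

494.8900 m/s


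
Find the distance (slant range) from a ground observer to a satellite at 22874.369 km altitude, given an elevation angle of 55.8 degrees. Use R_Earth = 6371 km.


h = 22874.369 km, el = 55.8 deg
d = -R_E*sin(el) + sqrt((R_E*sin(el))^2 + 2*R_E*h + h^2)
d = -6371.0000*sin(0.9738937) + sqrt((6371.0000*0.8270806)^2 + 2*6371.0000*22874.369 + 22874.369^2)
d = 23755.9657 km

23755.9657 km


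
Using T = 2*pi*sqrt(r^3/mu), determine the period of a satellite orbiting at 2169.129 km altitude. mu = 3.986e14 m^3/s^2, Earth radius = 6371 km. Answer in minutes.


r = 8540.1290 km = 8.540129e+06 m
T = 2*pi*sqrt(r^3/mu) = 2*pi*sqrt(6.2286409e+20 / 3.986e14)
T = 7854.3069 s = 130.9051 min

130.9051 minutes


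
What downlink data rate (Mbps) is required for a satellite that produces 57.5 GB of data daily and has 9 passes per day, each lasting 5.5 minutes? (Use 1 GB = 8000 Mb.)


total contact time = 9 * 5.5 * 60 = 2970.0000 s
data = 57.5 GB = 460000.0000 Mb
rate = 460000.0000 / 2970.0000 = 154.8822 Mbps

154.8822 Mbps


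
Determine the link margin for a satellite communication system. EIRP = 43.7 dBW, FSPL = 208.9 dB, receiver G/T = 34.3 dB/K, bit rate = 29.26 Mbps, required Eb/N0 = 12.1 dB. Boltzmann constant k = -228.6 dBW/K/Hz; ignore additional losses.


C/N0 = EIRP - FSPL + G/T - k = 43.7 - 208.9 + 34.3 - (-228.6)
C/N0 = 97.7000 dB-Hz
R_b = 29.26 Mbps = 2.926e+07 bps -> 10*log10(R_b) = 74.6627 dB-Hz
Eb/N0 = C/N0 - 10*log10(R_b) = 97.7000 - 74.6627 = 23.0373 dB
Margin = Eb/N0 - Eb/N0_req = 23.0373 - 12.1 = 10.9373 dB (link closes)

10.9373 dB


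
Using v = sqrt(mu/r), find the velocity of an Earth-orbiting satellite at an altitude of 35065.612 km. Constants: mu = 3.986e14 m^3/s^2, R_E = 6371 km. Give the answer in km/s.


r = R_E + alt = 6371.0 + 35065.612 = 41436.6120 km = 4.1436612e+07 m
v = sqrt(mu/r) = sqrt(3.986e14 / 4.1436612e+07) = 3101.5339 m/s = 3.1015 km/s

3.1015 km/s


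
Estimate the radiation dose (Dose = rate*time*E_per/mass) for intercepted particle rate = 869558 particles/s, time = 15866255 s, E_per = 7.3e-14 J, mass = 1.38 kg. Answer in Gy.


Total energy deposited = rate * time * E_per
  = 869558 * 15866255 * 7.3e-14 = 1.0072 J
Dose = E_total / mass = 1.0072 / 1.38
Dose = 0.7298217 Gy

0.7298 Gy


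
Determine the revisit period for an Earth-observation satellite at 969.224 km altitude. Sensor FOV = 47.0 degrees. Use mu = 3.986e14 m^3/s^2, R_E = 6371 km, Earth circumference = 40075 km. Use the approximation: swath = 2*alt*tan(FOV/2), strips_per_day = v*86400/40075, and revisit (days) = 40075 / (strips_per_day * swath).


swath = 2*969.224*tan(0.4101524) = 842.8612 km
v = sqrt(mu/r) = 7369.0922 m/s = 7.3691 km/s
strips/day = v*86400/40075 = 7.3691*86400/40075 = 15.8875
coverage/day = strips * swath = 15.8875 * 842.8612 = 13390.9150 km
revisit = 40075 / 13390.9150 = 2.9927 days

2.9927 days


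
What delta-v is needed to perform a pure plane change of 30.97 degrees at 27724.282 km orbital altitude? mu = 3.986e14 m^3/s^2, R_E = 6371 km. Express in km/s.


r = 34095.2820 km = 3.4095282e+07 m
V = sqrt(mu/r) = 3419.1764 m/s
di = 30.97 deg = 0.5405285 rad
dV = 2*V*sin(di/2) = 2*3419.1764*sin(0.2702642)
dV = 1825.7451 m/s = 1.8257 km/s

1.8257 km/s


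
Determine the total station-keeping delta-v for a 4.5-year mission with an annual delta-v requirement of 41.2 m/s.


dV = rate * years = 41.2 * 4.5
dV = 185.4000 m/s

185.4000 m/s


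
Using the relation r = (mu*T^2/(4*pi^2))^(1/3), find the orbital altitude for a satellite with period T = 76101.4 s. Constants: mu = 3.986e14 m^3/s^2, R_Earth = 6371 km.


T = 76101.4 s
r = (mu*T^2/(4*pi^2))^(1/3) = (3.986e14 * 76101.4^2 / (4*pi^2))^(1/3)
r = 3.881393e+07 m = 38813.9299 km
alt = r - R_E = 38813.9299 - 6371 = 32442.9299 km

32442.9299 km


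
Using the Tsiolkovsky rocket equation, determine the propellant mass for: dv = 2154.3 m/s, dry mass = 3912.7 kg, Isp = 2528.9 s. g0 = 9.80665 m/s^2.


ve = Isp * g0 = 2528.9 * 9.80665 = 24800.037185 m/s
mass ratio = exp(dv/ve) = exp(2154.3/24800.037185) = 1.09075139
m_prop = m_dry * (mr - 1) = 3912.7 * (1.09075139 - 1)
m_prop = 355.0830 kg

355.0830 kg


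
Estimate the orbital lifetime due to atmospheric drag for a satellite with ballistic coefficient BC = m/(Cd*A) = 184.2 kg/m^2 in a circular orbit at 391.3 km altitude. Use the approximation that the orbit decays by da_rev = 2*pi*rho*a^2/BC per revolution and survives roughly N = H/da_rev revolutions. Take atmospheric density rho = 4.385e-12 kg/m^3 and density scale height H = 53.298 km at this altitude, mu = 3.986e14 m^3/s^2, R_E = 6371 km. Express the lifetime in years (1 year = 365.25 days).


a = R_E + alt = 6762.3000 km = 6.7623e+06 m
da_rev = 2*pi*rho*a^2/BC = 2*pi*4.385e-12*(6.7623e+06)^2/184.2 = 6.839884 m per revolution
N = H/da_rev = 53298.0000 m / 6.839884 m = 7792.2379 revolutions
P = 2*pi*sqrt(a^3/mu) = 5534.1748 s
lifetime = N*P = 7792.2379 * 5534.1748 = 4.3123607e+07 s = 499.1158 days
years = 499.1158 / 365.25 = 1.3665 years

1.3665 years


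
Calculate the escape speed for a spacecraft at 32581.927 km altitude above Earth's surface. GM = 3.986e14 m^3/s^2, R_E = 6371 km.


r = 6371.0 + 32581.927 = 38952.9270 km = 3.8952927e+07 m
v_esc = sqrt(2*mu/r) = sqrt(2*3.986e14 / 3.8952927e+07)
v_esc = 4523.9063 m/s = 4.5239 km/s

4.5239 km/s


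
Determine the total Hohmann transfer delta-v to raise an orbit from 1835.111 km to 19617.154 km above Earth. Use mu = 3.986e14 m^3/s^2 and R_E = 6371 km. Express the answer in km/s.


r1 = 8206.1110 km = 8.206111e+06 m
r2 = 25988.1540 km = 2.5988154e+07 m
dv1 = sqrt(mu/r1)*(sqrt(2*r2/(r1+r2)) - 1) = 1623.1552 m/s
dv2 = sqrt(mu/r2)*(1 - sqrt(2*r1/(r1+r2))) = 1203.1063 m/s
total dv = |dv1| + |dv2| = 1623.1552 + 1203.1063 = 2826.2615 m/s = 2.8263 km/s

2.8263 km/s


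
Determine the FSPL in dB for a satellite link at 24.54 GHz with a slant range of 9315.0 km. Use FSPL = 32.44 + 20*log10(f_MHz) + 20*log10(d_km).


f = 24.54 GHz = 24540.0000 MHz
d = 9315.0 km
FSPL = 32.44 + 20*log10(24540.0000) + 20*log10(9315.0)
FSPL = 32.44 + 87.7975 + 79.3837
FSPL = 199.6211 dB

199.6211 dB


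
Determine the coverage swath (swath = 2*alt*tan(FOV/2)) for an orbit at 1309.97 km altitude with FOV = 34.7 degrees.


FOV = 34.7 deg = 0.6056293 rad
swath = 2 * alt * tan(FOV/2) = 2 * 1309.97 * tan(0.3028146)
swath = 2 * 1309.97 * 0.3124229
swath = 818.5292 km

818.5292 km


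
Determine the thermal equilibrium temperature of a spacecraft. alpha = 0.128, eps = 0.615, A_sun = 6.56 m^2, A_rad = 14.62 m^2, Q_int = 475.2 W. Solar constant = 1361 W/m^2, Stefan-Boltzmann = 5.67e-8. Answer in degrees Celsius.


Numerator = alpha*S*A_sun + Q_int = 0.128*1361*6.56 + 475.2 = 1618.0045 W
Denominator = eps*sigma*A_rad = 0.615*5.67e-8*14.62 = 5.0980671e-07 W/K^4
T^4 = 3.1737607e+09 K^4
T = 237.3524 K = -35.7976 C

-35.7976 degrees Celsius


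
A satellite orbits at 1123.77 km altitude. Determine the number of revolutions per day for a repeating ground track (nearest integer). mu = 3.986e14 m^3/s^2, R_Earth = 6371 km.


r = 7.49477e+06 m
T = 2*pi*sqrt(r^3/mu) = 6457.2661 s = 107.6211 min
revs/day = 1440 / 107.6211 = 13.3803
Rounded: 13 revolutions per day

13 revolutions per day


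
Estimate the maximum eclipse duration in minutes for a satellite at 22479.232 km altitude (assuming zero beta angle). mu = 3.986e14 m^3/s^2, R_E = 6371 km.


r = 28850.2320 km
T = 812.8005 min
Eclipse fraction = arcsin(R_E/r)/pi = arcsin(6371.0000/28850.2320)/pi
= arcsin(0.2208301)/pi = 0.07087663
Eclipse duration = 0.07087663 * 812.8005 = 57.6086 min

57.6086 minutes


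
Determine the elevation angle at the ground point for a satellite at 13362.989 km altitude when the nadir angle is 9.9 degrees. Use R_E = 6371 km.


r = R_E + alt = 19733.9890 km
Law of sines in the satellite / Earth-center / ground-point triangle:
  sin(nadir)/R_E = sin(90 + el)/r  =>  cos(el) = (r/R_E)*sin(nadir)
cos(el) = (19733.9890 / 6371.0000) * sin(9.9 deg) = 0.5325454
el = arccos(0.5325454) = 57.8224 deg
(Earth-central angle = 90 - nadir - el = 22.2776 deg)

57.8224 degrees


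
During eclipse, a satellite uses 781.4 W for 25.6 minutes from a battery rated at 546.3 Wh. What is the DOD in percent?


E_used = P * t / 60 = 781.4 * 25.6 / 60 = 333.3973 Wh
DOD = E_used / E_total * 100 = 333.3973 / 546.3 * 100
DOD = 61.0283 %

61.0283 %


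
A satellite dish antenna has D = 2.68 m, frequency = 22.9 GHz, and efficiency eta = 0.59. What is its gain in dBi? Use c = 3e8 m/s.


lambda = c/f = 3e8 / 2.29e+10 = 0.01310044 m
G = eta*(pi*D/lambda)^2 = 0.59*(pi*2.68/0.01310044)^2
G = 243696.7853 (linear)
G = 10*log10(243696.7853) = 53.8685 dBi

53.8685 dBi


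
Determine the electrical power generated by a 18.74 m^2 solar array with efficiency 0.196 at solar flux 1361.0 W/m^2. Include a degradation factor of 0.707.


P = area * eta * S * degradation
P = 18.74 * 0.196 * 1361.0 * 0.707
P = 3534.2983 W

3534.2983 W


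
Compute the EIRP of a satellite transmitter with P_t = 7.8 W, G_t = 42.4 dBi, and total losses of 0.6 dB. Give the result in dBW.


Pt = 7.8 W = 8.9209 dBW
EIRP = Pt_dBW + Gt - losses = 8.9209 + 42.4 - 0.6 = 50.7209 dBW

50.7209 dBW


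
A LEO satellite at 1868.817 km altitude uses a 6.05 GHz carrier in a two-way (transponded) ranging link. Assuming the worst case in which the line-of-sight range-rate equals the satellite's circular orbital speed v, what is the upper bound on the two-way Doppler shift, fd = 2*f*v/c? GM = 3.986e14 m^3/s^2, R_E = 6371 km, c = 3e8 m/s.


r = 8.239817e+06 m
v = sqrt(mu/r) = 6955.2039 m/s (worst-case radial velocity)
f = 6.05 GHz = 6.05e+09 Hz
fd = 2*f*v/c = 2*6.05e+09*6955.2039/3.0e+08
fd = 280526.5557 Hz

280526.5557 Hz


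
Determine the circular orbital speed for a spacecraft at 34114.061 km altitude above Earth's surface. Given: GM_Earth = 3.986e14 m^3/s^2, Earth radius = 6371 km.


r = R_E + alt = 6371.0 + 34114.061 = 40485.0610 km = 4.0485061e+07 m
v = sqrt(mu/r) = sqrt(3.986e14 / 4.0485061e+07) = 3137.7710 m/s = 3.1378 km/s

3.1378 km/s


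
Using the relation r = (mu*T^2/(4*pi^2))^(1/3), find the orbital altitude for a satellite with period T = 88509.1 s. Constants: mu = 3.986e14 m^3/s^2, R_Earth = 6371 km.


T = 88509.1 s
r = (mu*T^2/(4*pi^2))^(1/3) = (3.986e14 * 88509.1^2 / (4*pi^2))^(1/3)
r = 4.2925741e+07 m = 42925.7411 km
alt = r - R_E = 42925.7411 - 6371 = 36554.7411 km

36554.7411 km


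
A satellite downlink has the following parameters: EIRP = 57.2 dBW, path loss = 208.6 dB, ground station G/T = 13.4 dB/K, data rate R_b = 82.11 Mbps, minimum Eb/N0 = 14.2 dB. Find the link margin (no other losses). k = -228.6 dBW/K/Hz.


C/N0 = EIRP - FSPL + G/T - k = 57.2 - 208.6 + 13.4 - (-228.6)
C/N0 = 90.6000 dB-Hz
R_b = 82.11 Mbps = 8.211e+07 bps -> 10*log10(R_b) = 79.1440 dB-Hz
Eb/N0 = C/N0 - 10*log10(R_b) = 90.6000 - 79.1440 = 11.4560 dB
Margin = Eb/N0 - Eb/N0_req = 11.4560 - 14.2 = -2.7440 dB (negative margin: link does not close)

-2.7440 dB


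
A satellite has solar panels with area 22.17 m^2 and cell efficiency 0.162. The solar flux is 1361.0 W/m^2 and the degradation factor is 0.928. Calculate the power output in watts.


P = area * eta * S * degradation
P = 22.17 * 0.162 * 1361.0 * 0.928
P = 4536.1438 W

4536.1438 W


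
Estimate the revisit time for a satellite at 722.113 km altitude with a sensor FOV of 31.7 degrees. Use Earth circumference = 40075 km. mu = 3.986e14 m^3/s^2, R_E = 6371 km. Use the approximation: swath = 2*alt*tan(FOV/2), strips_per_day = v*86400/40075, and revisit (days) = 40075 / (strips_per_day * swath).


swath = 2*722.113*tan(0.2766347) = 410.0363 km
v = sqrt(mu/r) = 7496.3561 m/s = 7.4964 km/s
strips/day = v*86400/40075 = 7.4964*86400/40075 = 16.1618
coverage/day = strips * swath = 16.1618 * 410.0363 = 6626.9359 km
revisit = 40075 / 6626.9359 = 6.0473 days

6.0473 days


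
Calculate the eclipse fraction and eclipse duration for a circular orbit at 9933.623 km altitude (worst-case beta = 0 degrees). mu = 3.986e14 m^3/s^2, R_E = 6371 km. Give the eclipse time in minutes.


r = 16304.6230 km
T = 345.3235 min
Eclipse fraction = arcsin(R_E/r)/pi = arcsin(6371.0000/16304.6230)/pi
= arcsin(0.3907481)/pi = 0.1277836
Eclipse duration = 0.1277836 * 345.3235 = 44.1267 min

44.1267 minutes
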